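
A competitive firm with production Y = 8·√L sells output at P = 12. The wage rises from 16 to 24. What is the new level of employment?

From P·MP_L = w with MP_L = 4·L^(-1/2), the labor demand is L(w) = (48/w)^(2).
At w = 16: L = 9. At w = 24: L = 4.

L* = 4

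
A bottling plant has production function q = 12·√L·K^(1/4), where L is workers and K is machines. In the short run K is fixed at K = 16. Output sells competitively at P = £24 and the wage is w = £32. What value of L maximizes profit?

With K = 16, MP_L = (1/2)·12·L^(-1/2)·16^(1/4) = 12·L^(-1/2).
Profit maximization for a price taker requires P·MP_L = w: 24·12·L^(-1/2) = 32.
So L^(-1/2) = 1/9, which gives L = 81.

L* = 81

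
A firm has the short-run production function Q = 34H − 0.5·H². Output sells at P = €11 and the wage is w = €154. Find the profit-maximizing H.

H* = 20

The marginal product of H is MP_H = 34 − H.
A price-taking firm hires until the value of the marginal product equals the wage: P·MP_H = w, so 11·(34 − H) = 154.
Then 34 − H = 14, giving H = 20.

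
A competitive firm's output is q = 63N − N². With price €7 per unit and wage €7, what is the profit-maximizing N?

N* = 31

The marginal product of N is MP_N = 63 − 2N.
A price-taking firm hires until the value of the marginal product equals the wage: P·MP_N = w, so 7·(63 − 2N) = 7.
Then 63 − 2N = 1, giving N = 31.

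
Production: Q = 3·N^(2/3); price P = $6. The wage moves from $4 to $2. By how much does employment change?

ΔN = 189

From P·MP_N = w with MP_N = 2·N^(-1/3), the labor demand is N(w) = (12/w)^(3).
At w = 4: N = 27. At w = 2: N = 216.
ΔN = 216 − 27 = 189.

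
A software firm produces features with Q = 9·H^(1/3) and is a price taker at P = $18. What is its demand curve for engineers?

MP_H = (1/3)·9·H^(-2/3) = 3·H^(-2/3).
Setting P·MP_H = w: 54·H^(-2/3) = w.
Solving for H: H^(-2/3) = w/54, so H = (54/w)^(3/2).

H(w) = (54/w)^(3/2)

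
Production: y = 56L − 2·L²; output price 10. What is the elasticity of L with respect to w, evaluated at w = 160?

ε = -0.4

From P·MP_L = w with MP_L = 56 − 4L, labor demand is L(w) = (56 − w/10)/4.
dL/dw = −1/(40) = -0.025.
At w = 160, L = 10, so ε = (dL/dw)·(w/L) = (-0.025)·(160/10) = -0.4.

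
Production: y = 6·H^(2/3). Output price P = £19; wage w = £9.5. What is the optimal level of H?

MP_H = (2/3)·6·H^(-1/3) = 4·H^(-1/3).
Profit maximization for a price taker requires P·MP_H = w: 19·4·H^(-1/3) = 9.5.
So H^(-1/3) = 0.125, which gives H = 512.

H* = 512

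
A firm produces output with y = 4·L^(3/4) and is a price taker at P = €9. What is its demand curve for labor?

MP_L = (3/4)·4·L^(-1/4) = 3·L^(-1/4).
Setting P·MP_L = w: 27·L^(-1/4) = w.
Solving for L: L^(-1/4) = w/27, so L = (27/w)^(4).

L(w) = 531441/w^(4)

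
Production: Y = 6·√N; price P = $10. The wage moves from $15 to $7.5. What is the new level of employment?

N* = 16

From P·MP_N = w with MP_N = 3·N^(-1/2), the labor demand is N(w) = (30/w)^(2).
At w = 15: N = 4. At w = 7.5: N = 16.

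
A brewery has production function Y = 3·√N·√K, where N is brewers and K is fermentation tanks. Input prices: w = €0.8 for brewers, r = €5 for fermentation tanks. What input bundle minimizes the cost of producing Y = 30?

N* = 25, K* = 4

Cost minimization requires the marginal rate of technical substitution to equal the input-price ratio: MP_N/MP_K = w/r.
Here MP_N/MP_K = (1/2)·(K/N)/(1/2) = (K/N). Setting this equal to 0.8/5 = 0.16 gives K = 0.16N.
Substituting into Y = 30: 3·N^(1/2)·(0.16N)^(1/2) = 30.
Solving, N = 25 and K = 4.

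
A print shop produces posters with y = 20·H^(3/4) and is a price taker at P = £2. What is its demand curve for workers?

MP_H = (3/4)·20·H^(-1/4) = 15·H^(-1/4).
Setting P·MP_H = w: 30·H^(-1/4) = w.
Solving for H: H^(-1/4) = w/30, so H = (30/w)^(4).

H(w) = 810000/w^(4)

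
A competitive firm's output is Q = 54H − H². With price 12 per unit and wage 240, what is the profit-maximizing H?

The marginal product of H is MP_H = 54 − 2H.
A price-taking firm hires until the value of the marginal product equals the wage: P·MP_H = w, so 12·(54 − 2H) = 240.
Then 54 − 2H = 20, giving H = 17.

H* = 17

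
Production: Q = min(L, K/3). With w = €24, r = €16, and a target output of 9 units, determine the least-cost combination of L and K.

With a fixed-proportions technology, the cost-minimizing bundle uses no slack in either input: L = K/3 = Q.
So L = 9 and K = 3·9 = 27.

L* = 9, K* = 27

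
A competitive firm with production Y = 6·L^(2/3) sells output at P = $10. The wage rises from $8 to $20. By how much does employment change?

From P·MP_L = w with MP_L = 4·L^(-1/3), the labor demand is L(w) = (40/w)^(3).
At w = 8: L = 125. At w = 20: L = 8.
ΔL = 8 − 125 = -117.

ΔL = -117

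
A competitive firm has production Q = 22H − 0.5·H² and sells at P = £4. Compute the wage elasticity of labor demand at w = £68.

From P·MP_H = w with MP_H = 22 − H, labor demand is H(w) = 22 − w/4.
dH/dw = −1/(4) = -0.25.
At w = 68, H = 5, so ε = (dH/dw)·(w/H) = (-0.25)·(68/5) = -3.4.

ε = -3.4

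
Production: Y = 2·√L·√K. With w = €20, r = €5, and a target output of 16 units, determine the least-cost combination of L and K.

L* = 4, K* = 16

Cost minimization requires the marginal rate of technical substitution to equal the input-price ratio: MP_L/MP_K = w/r.
Here MP_L/MP_K = (1/2)·(K/L)/(1/2) = (K/L). Setting this equal to 20/5 = 4 gives K = 4L.
Substituting into Y = 16: 2·L^(1/2)·(4L)^(1/2) = 16.
Solving, L = 4 and K = 16.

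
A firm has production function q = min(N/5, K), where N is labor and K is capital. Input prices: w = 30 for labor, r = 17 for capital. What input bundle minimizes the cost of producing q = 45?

With a fixed-proportions technology, the cost-minimizing bundle uses no slack in either input: N/5 = K = q.
So N = 5·45 = 225 and K = 45.

N* = 225, K* = 45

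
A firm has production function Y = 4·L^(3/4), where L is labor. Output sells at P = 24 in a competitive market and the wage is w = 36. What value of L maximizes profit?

MP_L = (3/4)·4·L^(-1/4) = 3·L^(-1/4).
Profit maximization for a price taker requires P·MP_L = w: 24·3·L^(-1/4) = 36.
So L^(-1/4) = 0.5, which gives L = 16.

L* = 16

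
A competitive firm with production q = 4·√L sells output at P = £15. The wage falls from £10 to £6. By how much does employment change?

From P·MP_L = w with MP_L = 2·L^(-1/2), the labor demand is L(w) = (30/w)^(2).
At w = 10: L = 9. At w = 6: L = 25.
ΔL = 25 − 9 = 16.

ΔL = 16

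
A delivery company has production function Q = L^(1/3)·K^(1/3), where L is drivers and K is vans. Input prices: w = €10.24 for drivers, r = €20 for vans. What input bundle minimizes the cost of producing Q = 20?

L* = 125, K* = 64

Cost minimization requires the marginal rate of technical substitution to equal the input-price ratio: MP_L/MP_K = w/r.
Here MP_L/MP_K = (1/3)·(K/L)/(1/3) = (K/L). Setting this equal to 10.24/20 = 0.512 gives K = 0.512L.
Substituting into Q = 20: L^(1/3)·(0.512L)^(1/3) = 20.
Solving, L = 125 and K = 64.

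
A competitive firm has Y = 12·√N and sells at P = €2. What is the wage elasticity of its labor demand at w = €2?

MP_N = (1/2)·12·N^(-1/2), so P·MP_N = w gives 12·N^(-1/2) = w.
Solving, N(w) = (12/w)^(2). This is a constant-elasticity form: N ∝ w^(−2), so ε = −2.

ε = -2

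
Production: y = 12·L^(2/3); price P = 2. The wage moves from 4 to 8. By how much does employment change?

From P·MP_L = w with MP_L = 8·L^(-1/3), the labor demand is L(w) = (16/w)^(3).
At w = 4: L = 64. At w = 8: L = 8.
ΔL = 8 − 64 = -56.

ΔL = -56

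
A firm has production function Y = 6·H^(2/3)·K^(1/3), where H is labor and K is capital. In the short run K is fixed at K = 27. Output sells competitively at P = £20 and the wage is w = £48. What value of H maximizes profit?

H* = 125

With K = 27, MP_H = (2/3)·6·H^(-1/3)·27^(1/3) = 12·H^(-1/3).
Profit maximization for a price taker requires P·MP_H = w: 20·12·H^(-1/3) = 48.
So H^(-1/3) = 0.2, which gives H = 125.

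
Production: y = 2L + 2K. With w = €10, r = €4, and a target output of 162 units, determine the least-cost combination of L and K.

The inputs are perfect substitutes, so the firm uses whichever has the lower cost per unit of output.
Cost per unit of output via L is w/2 = 5; via K it is r/2 = 2. K is cheaper.
Producing y = 162 with K alone: L = 0, K = 81.

L* = 0, K* = 81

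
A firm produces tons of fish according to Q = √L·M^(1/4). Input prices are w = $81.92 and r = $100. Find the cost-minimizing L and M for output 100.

L* = 625, M* = 256

Cost minimization requires the marginal rate of technical substitution to equal the input-price ratio: MP_L/MP_M = w/r.
Here MP_L/MP_M = (1/2)·(M/L)/(1/4) = 2·(M/L). Setting this equal to 81.92/100 = 0.8192 gives M = 0.4096L.
Substituting into Q = 100: L^(1/2)·(0.4096L)^(1/4) = 100.
Solving, L = 625 and M = 256.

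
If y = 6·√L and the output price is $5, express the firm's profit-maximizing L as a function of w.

MP_L = (1/2)·6·L^(-1/2) = 3·L^(-1/2).
Setting P·MP_L = w: 15·L^(-1/2) = w.
Solving for L: L^(-1/2) = w/15, so L = (15/w)^(2).

L(w) = 225/w²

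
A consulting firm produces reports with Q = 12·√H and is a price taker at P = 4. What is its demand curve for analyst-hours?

MP_H = (1/2)·12·H^(-1/2) = 6·H^(-1/2).
Setting P·MP_H = w: 24·H^(-1/2) = w.
Solving for H: H^(-1/2) = w/24, so H = (24/w)^(2).

H(w) = 576/w²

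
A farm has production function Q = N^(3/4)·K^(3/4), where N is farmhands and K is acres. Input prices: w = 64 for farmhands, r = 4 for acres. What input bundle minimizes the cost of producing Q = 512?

Cost minimization requires the marginal rate of technical substitution to equal the input-price ratio: MP_N/MP_K = w/r.
Here MP_N/MP_K = (3/4)·(K/N)/(3/4) = (K/N). Setting this equal to 64/4 = 16 gives K = 16N.
Substituting into Q = 512: N^(3/4)·(16N)^(3/4) = 512.
Solving, N = 16 and K = 256.

N* = 16, K* = 256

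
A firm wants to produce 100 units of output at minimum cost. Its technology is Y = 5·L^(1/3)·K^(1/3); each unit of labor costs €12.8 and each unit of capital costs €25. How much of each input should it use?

Cost minimization requires the marginal rate of technical substitution to equal the input-price ratio: MP_L/MP_K = w/r.
Here MP_L/MP_K = (1/3)·(K/L)/(1/3) = (K/L). Setting this equal to 12.8/25 = 0.512 gives K = 0.512L.
Substituting into Y = 100: 5·L^(1/3)·(0.512L)^(1/3) = 100.
Solving, L = 125 and K = 64.

L* = 125, K* = 64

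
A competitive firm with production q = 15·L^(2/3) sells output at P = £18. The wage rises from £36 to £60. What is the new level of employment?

From P·MP_L = w with MP_L = 10·L^(-1/3), the labor demand is L(w) = (180/w)^(3).
At w = 36: L = 125. At w = 60: L = 27.

L* = 27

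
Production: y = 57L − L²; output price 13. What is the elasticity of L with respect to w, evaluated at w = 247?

ε = -0.5

From P·MP_L = w with MP_L = 57 − 2L, labor demand is L(w) = (57 − w/13)/2.
dL/dw = −1/(26) = -1/26.
At w = 247, L = 19, so ε = (dL/dw)·(w/L) = (-1/26)·(247/19) = -0.5.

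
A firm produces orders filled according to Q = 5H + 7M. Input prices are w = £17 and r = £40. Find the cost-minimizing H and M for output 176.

The inputs are perfect substitutes, so the firm uses whichever has the lower cost per unit of output.
Cost per unit of output via H is w/5 = 3.4; via M it is r/7 = 40/7. H is cheaper.
Producing Q = 176 with H alone: H = 35.2, M = 0.

H* = 35.2, M* = 0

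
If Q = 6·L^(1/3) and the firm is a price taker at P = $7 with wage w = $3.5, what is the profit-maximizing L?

MP_L = (1/3)·6·L^(-2/3) = 2·L^(-2/3).
Profit maximization for a price taker requires P·MP_L = w: 7·2·L^(-2/3) = 3.5.
So L^(-2/3) = 0.25, which gives L = 8.

L* = 8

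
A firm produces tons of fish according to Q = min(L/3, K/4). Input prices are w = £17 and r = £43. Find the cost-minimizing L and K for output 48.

L* = 144, K* = 192

With a fixed-proportions technology, the cost-minimizing bundle uses no slack in either input: L/3 = K/4 = Q.
So L = 3·48 = 144 and K = 4·48 = 192.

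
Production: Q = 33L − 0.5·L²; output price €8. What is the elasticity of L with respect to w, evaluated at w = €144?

ε = -1.2

From P·MP_L = w with MP_L = 33 − L, labor demand is L(w) = 33 − w/8.
dL/dw = −1/(8) = -0.125.
At w = 144, L = 15, so ε = (dL/dw)·(w/L) = (-0.125)·(144/15) = -1.2.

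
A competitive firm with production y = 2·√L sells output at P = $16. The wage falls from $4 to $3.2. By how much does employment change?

ΔL = 9

From P·MP_L = w with MP_L = L^(-1/2), the labor demand is L(w) = (16/w)^(2).
At w = 4: L = 16. At w = 3.2: L = 25.
ΔL = 25 − 16 = 9.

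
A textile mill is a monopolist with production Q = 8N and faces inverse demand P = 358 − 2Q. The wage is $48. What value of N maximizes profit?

Marginal revenue from the inverse demand is MR = 358 − 4Q.
The marginal product is MP_N = 8.
A monopolist hires until marginal revenue product equals the wage: MR·MP_N = w.
(358 − 32N)·8 = 48, so N = 11.

N* = 11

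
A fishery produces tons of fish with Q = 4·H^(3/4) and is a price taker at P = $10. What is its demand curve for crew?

H(w) = 810000/w^(4)

MP_H = (3/4)·4·H^(-1/4) = 3·H^(-1/4).
Setting P·MP_H = w: 30·H^(-1/4) = w.
Solving for H: H^(-1/4) = w/30, so H = (30/w)^(4).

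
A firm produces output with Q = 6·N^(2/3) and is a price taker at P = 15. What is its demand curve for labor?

N(w) = 216000/w³

MP_N = (2/3)·6·N^(-1/3) = 4·N^(-1/3).
Setting P·MP_N = w: 60·N^(-1/3) = w.
Solving for N: N^(-1/3) = w/60, so N = (60/w)^(3).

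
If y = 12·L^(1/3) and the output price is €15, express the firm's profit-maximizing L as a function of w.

L(w) = (60/w)^(3/2)

MP_L = (1/3)·12·L^(-2/3) = 4·L^(-2/3).
Setting P·MP_L = w: 60·L^(-2/3) = w.
Solving for L: L^(-2/3) = w/60, so L = (60/w)^(3/2).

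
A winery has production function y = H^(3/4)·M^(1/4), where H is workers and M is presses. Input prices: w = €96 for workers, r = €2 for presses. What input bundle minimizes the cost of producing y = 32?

Cost minimization requires the marginal rate of technical substitution to equal the input-price ratio: MP_H/MP_M = w/r.
Here MP_H/MP_M = (3/4)·(M/H)/(1/4) = 3·(M/H). Setting this equal to 96/2 = 48 gives M = 16H.
Substituting into y = 32: H^(3/4)·(16H)^(1/4) = 32.
Solving, H = 16 and M = 256.

H* = 16, M* = 256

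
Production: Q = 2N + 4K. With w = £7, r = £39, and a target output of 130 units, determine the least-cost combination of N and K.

N* = 65, K* = 0

The inputs are perfect substitutes, so the firm uses whichever has the lower cost per unit of output.
Cost per unit of output via N is w/2 = 3.5; via K it is r/4 = 9.75. N is cheaper.
Producing Q = 130 with N alone: N = 65, K = 0.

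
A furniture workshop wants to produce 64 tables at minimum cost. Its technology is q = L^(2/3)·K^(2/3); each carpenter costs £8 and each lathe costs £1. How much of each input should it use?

Cost minimization requires the marginal rate of technical substitution to equal the input-price ratio: MP_L/MP_K = w/r.
Here MP_L/MP_K = (2/3)·(K/L)/(2/3) = (K/L). Setting this equal to 8/1 = 8 gives K = 8L.
Substituting into q = 64: L^(2/3)·(8L)^(2/3) = 64.
Solving, L = 8 and K = 64.

L* = 8, K* = 64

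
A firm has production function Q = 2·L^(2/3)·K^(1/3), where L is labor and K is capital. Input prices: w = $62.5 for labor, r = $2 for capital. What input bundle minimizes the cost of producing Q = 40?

L* = 8, K* = 125

Cost minimization requires the marginal rate of technical substitution to equal the input-price ratio: MP_L/MP_K = w/r.
Here MP_L/MP_K = (2/3)·(K/L)/(1/3) = 2·(K/L). Setting this equal to 62.5/2 = 31.25 gives K = 15.625L.
Substituting into Q = 40: 2·L^(2/3)·(15.625L)^(1/3) = 40.
Solving, L = 8 and K = 125.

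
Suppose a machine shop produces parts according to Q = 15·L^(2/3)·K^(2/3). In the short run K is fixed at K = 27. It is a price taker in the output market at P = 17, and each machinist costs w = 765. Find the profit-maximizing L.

With K = 27, MP_L = (2/3)·15·L^(-1/3)·27^(2/3) = 90·L^(-1/3).
Profit maximization for a price taker requires P·MP_L = w: 17·90·L^(-1/3) = 765.
So L^(-1/3) = 0.5, which gives L = 8.

L* = 8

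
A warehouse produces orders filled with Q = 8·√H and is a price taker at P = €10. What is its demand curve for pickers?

H(w) = 1600/w²

MP_H = (1/2)·8·H^(-1/2) = 4·H^(-1/2).
Setting P·MP_H = w: 40·H^(-1/2) = w.
Solving for H: H^(-1/2) = w/40, so H = (40/w)^(2).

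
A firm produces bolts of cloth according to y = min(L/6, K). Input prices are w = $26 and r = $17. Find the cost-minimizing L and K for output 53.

L* = 318, K* = 53

With a fixed-proportions technology, the cost-minimizing bundle uses no slack in either input: L/6 = K = y.
So L = 6·53 = 318 and K = 53.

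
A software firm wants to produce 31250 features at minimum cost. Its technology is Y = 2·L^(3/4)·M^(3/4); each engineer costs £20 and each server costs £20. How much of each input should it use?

L* = 625, M* = 625

Cost minimization requires the marginal rate of technical substitution to equal the input-price ratio: MP_L/MP_M = w/r.
Here MP_L/MP_M = (3/4)·(M/L)/(3/4) = (M/L). Setting this equal to 20/20 = 1 gives M = L.
Substituting into Y = 31250: 2·L^(3/4)·(L)^(3/4) = 31250.
Solving, L = 625 and M = 625.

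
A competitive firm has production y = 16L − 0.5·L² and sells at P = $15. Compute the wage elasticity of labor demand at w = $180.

ε = -3

From P·MP_L = w with MP_L = 16 − L, labor demand is L(w) = 16 − w/15.
dL/dw = −1/(15) = -1/15.
At w = 180, L = 4, so ε = (dL/dw)·(w/L) = (-1/15)·(180/4) = -3.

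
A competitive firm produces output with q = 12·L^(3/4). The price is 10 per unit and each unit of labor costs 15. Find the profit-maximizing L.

MP_L = (3/4)·12·L^(-1/4) = 9·L^(-1/4).
Profit maximization for a price taker requires P·MP_L = w: 10·9·L^(-1/4) = 15.
So L^(-1/4) = 1/6, which gives L = 1296.

L* = 1296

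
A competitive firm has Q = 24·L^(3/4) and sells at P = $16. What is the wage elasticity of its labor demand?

ε = -4

MP_L = (3/4)·24·L^(-1/4), so P·MP_L = w gives 288·L^(-1/4) = w.
Solving, L(w) = (288/w)^(4). This is a constant-elasticity form: L ∝ w^(−4), so ε = −4.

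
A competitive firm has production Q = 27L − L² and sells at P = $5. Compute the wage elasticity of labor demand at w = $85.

ε = -1.7

From P·MP_L = w with MP_L = 27 − 2L, labor demand is L(w) = (27 − w/5)/2.
dL/dw = −1/(10) = -0.1.
At w = 85, L = 5, so ε = (dL/dw)·(w/L) = (-0.1)·(85/5) = -1.7.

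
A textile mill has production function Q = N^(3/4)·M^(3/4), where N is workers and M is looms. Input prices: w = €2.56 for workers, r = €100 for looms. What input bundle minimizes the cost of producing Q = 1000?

Cost minimization requires the marginal rate of technical substitution to equal the input-price ratio: MP_N/MP_M = w/r.
Here MP_N/MP_M = (3/4)·(M/N)/(3/4) = (M/N). Setting this equal to 2.56/100 = 0.0256 gives M = 0.0256N.
Substituting into Q = 1000: N^(3/4)·(0.0256N)^(3/4) = 1000.
Solving, N = 625 and M = 16.

N* = 625, M* = 16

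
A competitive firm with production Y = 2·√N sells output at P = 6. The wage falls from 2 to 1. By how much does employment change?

From P·MP_N = w with MP_N = N^(-1/2), the labor demand is N(w) = (6/w)^(2).
At w = 2: N = 9. At w = 1: N = 36.
ΔN = 36 − 9 = 27.

ΔN = 27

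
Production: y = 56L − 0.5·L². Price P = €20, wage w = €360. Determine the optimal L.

The marginal product of L is MP_L = 56 − L.
A price-taking firm hires until the value of the marginal product equals the wage: P·MP_L = w, so 20·(56 − L) = 360.
Then 56 − L = 18, giving L = 38.

L* = 38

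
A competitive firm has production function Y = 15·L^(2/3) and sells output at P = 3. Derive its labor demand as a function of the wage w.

MP_L = (2/3)·15·L^(-1/3) = 10·L^(-1/3).
Setting P·MP_L = w: 30·L^(-1/3) = w.
Solving for L: L^(-1/3) = w/30, so L = (30/w)^(3).

L(w) = 27000/w³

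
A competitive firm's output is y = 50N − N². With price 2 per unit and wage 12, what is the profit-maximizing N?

N* = 22

The marginal product of N is MP_N = 50 − 2N.
A price-taking firm hires until the value of the marginal product equals the wage: P·MP_N = w, so 2·(50 − 2N) = 12.
Then 50 − 2N = 6, giving N = 22.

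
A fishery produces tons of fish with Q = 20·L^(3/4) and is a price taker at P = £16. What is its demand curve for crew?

MP_L = (3/4)·20·L^(-1/4) = 15·L^(-1/4).
Setting P·MP_L = w: 240·L^(-1/4) = w.
Solving for L: L^(-1/4) = w/240, so L = (240/w)^(4).

L(w) = (240/w)^(4)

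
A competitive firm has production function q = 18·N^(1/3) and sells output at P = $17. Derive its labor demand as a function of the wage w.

MP_N = (1/3)·18·N^(-2/3) = 6·N^(-2/3).
Setting P·MP_N = w: 102·N^(-2/3) = w.
Solving for N: N^(-2/3) = w/102, so N = (102/w)^(3/2).

N(w) = (102/w)^(3/2)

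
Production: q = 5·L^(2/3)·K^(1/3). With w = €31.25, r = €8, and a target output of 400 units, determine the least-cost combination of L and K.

Cost minimization requires the marginal rate of technical substitution to equal the input-price ratio: MP_L/MP_K = w/r.
Here MP_L/MP_K = (2/3)·(K/L)/(1/3) = 2·(K/L). Setting this equal to 31.25/8 = 3.90625 gives K = 1.953125L.
Substituting into q = 400: 5·L^(2/3)·(1.953125L)^(1/3) = 400.
Solving, L = 64 and K = 125.

L* = 64, K* = 125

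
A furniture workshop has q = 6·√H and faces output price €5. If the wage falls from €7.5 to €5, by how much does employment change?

From P·MP_H = w with MP_H = 3·H^(-1/2), the labor demand is H(w) = (15/w)^(2).
At w = 7.5: H = 4. At w = 5: H = 9.
ΔH = 9 − 4 = 5.

ΔH = 5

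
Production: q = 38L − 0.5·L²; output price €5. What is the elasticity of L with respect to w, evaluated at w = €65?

ε = -0.52

From P·MP_L = w with MP_L = 38 − L, labor demand is L(w) = 38 − w/5.
dL/dw = −1/(5) = -0.2.
At w = 65, L = 25, so ε = (dL/dw)·(w/L) = (-0.2)·(65/25) = -0.52.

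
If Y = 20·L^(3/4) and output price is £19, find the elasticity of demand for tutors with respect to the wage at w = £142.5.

MP_L = (3/4)·20·L^(-1/4), so P·MP_L = w gives 285·L^(-1/4) = w.
Solving, L(w) = (285/w)^(4). This is a constant-elasticity form: L ∝ w^(−4), so ε = −4.

ε = -4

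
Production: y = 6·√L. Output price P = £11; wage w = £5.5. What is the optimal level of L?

L* = 36

MP_L = (1/2)·6·L^(-1/2) = 3·L^(-1/2).
Profit maximization for a price taker requires P·MP_L = w: 11·3·L^(-1/2) = 5.5.
So L^(-1/2) = 1/6, which gives L = 36.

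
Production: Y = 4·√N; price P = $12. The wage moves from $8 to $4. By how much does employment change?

ΔN = 27

From P·MP_N = w with MP_N = 2·N^(-1/2), the labor demand is N(w) = (24/w)^(2).
At w = 8: N = 9. At w = 4: N = 36.
ΔN = 36 − 9 = 27.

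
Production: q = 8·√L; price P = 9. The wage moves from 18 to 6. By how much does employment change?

From P·MP_L = w with MP_L = 4·L^(-1/2), the labor demand is L(w) = (36/w)^(2).
At w = 18: L = 4. At w = 6: L = 36.
ΔL = 36 − 4 = 32.

ΔL = 32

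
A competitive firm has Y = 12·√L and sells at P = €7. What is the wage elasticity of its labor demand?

MP_L = (1/2)·12·L^(-1/2), so P·MP_L = w gives 42·L^(-1/2) = w.
Solving, L(w) = (42/w)^(2). This is a constant-elasticity form: L ∝ w^(−2), so ε = −2.

ε = -2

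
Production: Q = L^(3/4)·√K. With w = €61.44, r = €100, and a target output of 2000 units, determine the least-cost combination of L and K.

Cost minimization requires the marginal rate of technical substitution to equal the input-price ratio: MP_L/MP_K = w/r.
Here MP_L/MP_K = (3/4)·(K/L)/(1/2) = 1.5·(K/L). Setting this equal to 61.44/100 = 0.6144 gives K = 0.4096L.
Substituting into Q = 2000: L^(3/4)·(0.4096L)^(1/2) = 2000.
Solving, L = 625 and K = 256.

L* = 625, K* = 256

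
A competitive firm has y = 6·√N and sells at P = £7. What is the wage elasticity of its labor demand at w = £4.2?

MP_N = (1/2)·6·N^(-1/2), so P·MP_N = w gives 21·N^(-1/2) = w.
Solving, N(w) = (21/w)^(2). This is a constant-elasticity form: N ∝ w^(−2), so ε = −2.

ε = -2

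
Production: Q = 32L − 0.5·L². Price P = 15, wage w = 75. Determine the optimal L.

The marginal product of L is MP_L = 32 − L.
A price-taking firm hires until the value of the marginal product equals the wage: P·MP_L = w, so 15·(32 − L) = 75.
Then 32 − L = 5, giving L = 27.

L* = 27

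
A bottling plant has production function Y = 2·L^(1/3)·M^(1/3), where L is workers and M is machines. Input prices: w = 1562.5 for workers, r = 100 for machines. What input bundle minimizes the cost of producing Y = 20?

Cost minimization requires the marginal rate of technical substitution to equal the input-price ratio: MP_L/MP_M = w/r.
Here MP_L/MP_M = (1/3)·(M/L)/(1/3) = (M/L). Setting this equal to 1562.5/100 = 15.625 gives M = 15.625L.
Substituting into Y = 20: 2·L^(1/3)·(15.625L)^(1/3) = 20.
Solving, L = 8 and M = 125.

L* = 8, M* = 125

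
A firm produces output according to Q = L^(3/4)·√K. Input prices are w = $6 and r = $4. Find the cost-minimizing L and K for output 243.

Cost minimization requires the marginal rate of technical substitution to equal the input-price ratio: MP_L/MP_K = w/r.
Here MP_L/MP_K = (3/4)·(K/L)/(1/2) = 1.5·(K/L). Setting this equal to 6/4 = 1.5 gives K = L.
Substituting into Q = 243: L^(3/4)·(L)^(1/2) = 243.
Solving, L = 81 and K = 81.

L* = 81, K* = 81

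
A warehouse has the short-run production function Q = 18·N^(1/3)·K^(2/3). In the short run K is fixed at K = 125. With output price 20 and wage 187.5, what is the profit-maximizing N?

With K = 125, MP_N = (1/3)·18·N^(-2/3)·125^(2/3) = 150·N^(-2/3).
Profit maximization for a price taker requires P·MP_N = w: 20·150·N^(-2/3) = 187.5.
So N^(-2/3) = 0.0625, which gives N = 64.

N* = 64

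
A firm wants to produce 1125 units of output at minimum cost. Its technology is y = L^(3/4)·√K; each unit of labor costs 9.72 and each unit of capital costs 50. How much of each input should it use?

L* = 625, K* = 81

Cost minimization requires the marginal rate of technical substitution to equal the input-price ratio: MP_L/MP_K = w/r.
Here MP_L/MP_K = (3/4)·(K/L)/(1/2) = 1.5·(K/L). Setting this equal to 9.72/50 = 0.1944 gives K = 0.1296L.
Substituting into y = 1125: L^(3/4)·(0.1296L)^(1/2) = 1125.
Solving, L = 625 and K = 81.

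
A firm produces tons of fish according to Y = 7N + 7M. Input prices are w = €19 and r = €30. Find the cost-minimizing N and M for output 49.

N* = 7, M* = 0

The inputs are perfect substitutes, so the firm uses whichever has the lower cost per unit of output.
Cost per unit of output via N is w/7 = 19/7; via M it is r/7 = 30/7. N is cheaper.
Producing Y = 49 with N alone: N = 7, M = 0.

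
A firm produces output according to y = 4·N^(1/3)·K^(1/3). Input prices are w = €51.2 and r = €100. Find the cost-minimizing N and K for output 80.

Cost minimization requires the marginal rate of technical substitution to equal the input-price ratio: MP_N/MP_K = w/r.
Here MP_N/MP_K = (1/3)·(K/N)/(1/3) = (K/N). Setting this equal to 51.2/100 = 0.512 gives K = 0.512N.
Substituting into y = 80: 4·N^(1/3)·(0.512N)^(1/3) = 80.
Solving, N = 125 and K = 64.

N* = 125, K* = 64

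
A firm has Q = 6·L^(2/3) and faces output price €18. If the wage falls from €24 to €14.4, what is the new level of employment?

From P·MP_L = w with MP_L = 4·L^(-1/3), the labor demand is L(w) = (72/w)^(3).
At w = 24: L = 27. At w = 14.4: L = 125.

L* = 125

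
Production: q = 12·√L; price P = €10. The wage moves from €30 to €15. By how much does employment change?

From P·MP_L = w with MP_L = 6·L^(-1/2), the labor demand is L(w) = (60/w)^(2).
At w = 30: L = 4. At w = 15: L = 16.
ΔL = 16 − 4 = 12.

ΔL = 12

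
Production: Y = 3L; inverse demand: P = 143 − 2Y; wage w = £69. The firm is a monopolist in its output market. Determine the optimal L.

L* = 10

Marginal revenue from the inverse demand is MR = 143 − 4Y.
The marginal product is MP_L = 3.
A monopolist hires until marginal revenue product equals the wage: MR·MP_L = w.
(143 − 12L)·3 = 69, so L = 10.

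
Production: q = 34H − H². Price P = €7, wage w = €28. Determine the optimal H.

The marginal product of H is MP_H = 34 − 2H.
A price-taking firm hires until the value of the marginal product equals the wage: P·MP_H = w, so 7·(34 − 2H) = 28.
Then 34 − 2H = 4, giving H = 15.

H* = 15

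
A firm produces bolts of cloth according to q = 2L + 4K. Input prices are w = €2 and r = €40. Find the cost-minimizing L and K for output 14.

L* = 7, K* = 0

The inputs are perfect substitutes, so the firm uses whichever has the lower cost per unit of output.
Cost per unit of output via L is w/2 = 1; via K it is r/4 = 10. L is cheaper.
Producing q = 14 with L alone: L = 7, K = 0.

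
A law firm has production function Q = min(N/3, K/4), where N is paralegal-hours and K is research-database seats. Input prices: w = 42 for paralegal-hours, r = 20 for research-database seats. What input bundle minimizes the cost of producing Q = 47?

With a fixed-proportions technology, the cost-minimizing bundle uses no slack in either input: N/3 = K/4 = Q.
So N = 3·47 = 141 and K = 4·47 = 188.

N* = 141, K* = 188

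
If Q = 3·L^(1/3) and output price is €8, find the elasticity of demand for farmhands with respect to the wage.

ε = -1.5

MP_L = (1/3)·3·L^(-2/3), so P·MP_L = w gives 8·L^(-2/3) = w.
Solving, L(w) = (8/w)^(3/2). This is a constant-elasticity form: L ∝ w^(−3/2), so ε = −3/2.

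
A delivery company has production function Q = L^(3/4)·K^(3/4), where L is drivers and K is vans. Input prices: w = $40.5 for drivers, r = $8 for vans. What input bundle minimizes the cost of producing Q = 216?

Cost minimization requires the marginal rate of technical substitution to equal the input-price ratio: MP_L/MP_K = w/r.
Here MP_L/MP_K = (3/4)·(K/L)/(3/4) = (K/L). Setting this equal to 40.5/8 = 5.0625 gives K = 5.0625L.
Substituting into Q = 216: L^(3/4)·(5.0625L)^(3/4) = 216.
Solving, L = 16 and K = 81.

L* = 16, K* = 81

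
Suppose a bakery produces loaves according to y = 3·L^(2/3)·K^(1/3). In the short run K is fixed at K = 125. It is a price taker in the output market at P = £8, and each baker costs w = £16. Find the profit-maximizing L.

With K = 125, MP_L = (2/3)·3·L^(-1/3)·125^(1/3) = 10·L^(-1/3).
Profit maximization for a price taker requires P·MP_L = w: 8·10·L^(-1/3) = 16.
So L^(-1/3) = 0.2, which gives L = 125.

L* = 125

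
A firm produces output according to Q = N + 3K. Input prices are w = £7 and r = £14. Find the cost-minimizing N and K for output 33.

The inputs are perfect substitutes, so the firm uses whichever has the lower cost per unit of output.
Cost per unit of output via N is 7; via K it is 14/3. K is cheaper.
Producing Q = 33 with K alone: N = 0, K = 11.

N* = 0, K* = 11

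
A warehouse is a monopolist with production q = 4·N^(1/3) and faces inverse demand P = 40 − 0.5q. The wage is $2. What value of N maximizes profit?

Marginal revenue from the inverse demand is MR = 40 − q.
The marginal product is MP_N = (4/3)·N^(-2/3).
A monopolist hires until marginal revenue product equals the wage: MR·MP_N = w.
At N, q = 4·N^(1/3). Substituting and solving: (40 − 4·N^(1/3))·(4/3)·N^(-2/3) = 2 gives N = 64.

N* = 64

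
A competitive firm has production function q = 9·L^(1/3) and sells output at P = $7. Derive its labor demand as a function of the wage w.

MP_L = (1/3)·9·L^(-2/3) = 3·L^(-2/3).
Setting P·MP_L = w: 21·L^(-2/3) = w.
Solving for L: L^(-2/3) = w/21, so L = (21/w)^(3/2).

L(w) = (21/w)^(3/2)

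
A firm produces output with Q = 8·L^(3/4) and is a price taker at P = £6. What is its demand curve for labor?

MP_L = (3/4)·8·L^(-1/4) = 6·L^(-1/4).
Setting P·MP_L = w: 36·L^(-1/4) = w.
Solving for L: L^(-1/4) = w/36, so L = (36/w)^(4).

L(w) = 1679616/w^(4)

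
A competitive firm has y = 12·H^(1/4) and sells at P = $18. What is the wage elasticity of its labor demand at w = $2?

ε = -4/3

MP_H = (1/4)·12·H^(-3/4), so P·MP_H = w gives 54·H^(-3/4) = w.
Solving, H(w) = (54/w)^(4/3). This is a constant-elasticity form: H ∝ w^(−4/3), so ε = −4/3.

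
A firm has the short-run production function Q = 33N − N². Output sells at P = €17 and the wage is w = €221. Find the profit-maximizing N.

N* = 10

The marginal product of N is MP_N = 33 − 2N.
A price-taking firm hires until the value of the marginal product equals the wage: P·MP_N = w, so 17·(33 − 2N) = 221.
Then 33 − 2N = 13, giving N = 10.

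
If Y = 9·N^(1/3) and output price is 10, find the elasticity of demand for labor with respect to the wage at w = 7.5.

MP_N = (1/3)·9·N^(-2/3), so P·MP_N = w gives 30·N^(-2/3) = w.
Solving, N(w) = (30/w)^(3/2). This is a constant-elasticity form: N ∝ w^(−3/2), so ε = −3/2.

ε = -1.5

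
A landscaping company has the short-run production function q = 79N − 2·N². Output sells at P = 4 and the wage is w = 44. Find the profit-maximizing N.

N* = 17

The marginal product of N is MP_N = 79 − 4N.
A price-taking firm hires until the value of the marginal product equals the wage: P·MP_N = w, so 4·(79 − 4N) = 44.
Then 79 − 4N = 11, giving N = 17.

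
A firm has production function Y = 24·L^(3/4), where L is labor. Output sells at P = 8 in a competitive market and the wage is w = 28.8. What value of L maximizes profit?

L* = 625

MP_L = (3/4)·24·L^(-1/4) = 18·L^(-1/4).
Profit maximization for a price taker requires P·MP_L = w: 8·18·L^(-1/4) = 28.8.
So L^(-1/4) = 0.2, which gives L = 625.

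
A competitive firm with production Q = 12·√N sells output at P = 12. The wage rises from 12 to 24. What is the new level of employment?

From P·MP_N = w with MP_N = 6·N^(-1/2), the labor demand is N(w) = (72/w)^(2).
At w = 12: N = 36. At w = 24: N = 9.

N* = 9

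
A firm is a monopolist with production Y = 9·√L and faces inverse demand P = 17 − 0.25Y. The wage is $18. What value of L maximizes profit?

L* = 4

Marginal revenue from the inverse demand is MR = 17 − 0.5Y.
The marginal product is MP_L = 4.5·L^(-1/2).
A monopolist hires until marginal revenue product equals the wage: MR·MP_L = w.
At L, Y = 9·√L. Substituting and solving: (17 − 4.5·√L)·4.5·L^(-1/2) = 18 gives L = 4.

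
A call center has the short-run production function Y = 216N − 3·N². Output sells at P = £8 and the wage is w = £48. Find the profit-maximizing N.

N* = 35

The marginal product of N is MP_N = 216 − 6N.
A price-taking firm hires until the value of the marginal product equals the wage: P·MP_N = w, so 8·(216 − 6N) = 48.
Then 216 − 6N = 6, giving N = 35.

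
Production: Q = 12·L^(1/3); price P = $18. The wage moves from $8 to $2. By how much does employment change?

From P·MP_L = w with MP_L = 4·L^(-2/3), the labor demand is L(w) = (72/w)^(3/2).
At w = 8: L = 27. At w = 2: L = 216.
ΔL = 216 − 27 = 189.

ΔL = 189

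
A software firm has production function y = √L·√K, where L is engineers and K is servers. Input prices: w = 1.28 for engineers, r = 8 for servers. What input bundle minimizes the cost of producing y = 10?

L* = 25, K* = 4

Cost minimization requires the marginal rate of technical substitution to equal the input-price ratio: MP_L/MP_K = w/r.
Here MP_L/MP_K = (1/2)·(K/L)/(1/2) = (K/L). Setting this equal to 1.28/8 = 0.16 gives K = 0.16L.
Substituting into y = 10: L^(1/2)·(0.16L)^(1/2) = 10.
Solving, L = 25 and K = 4.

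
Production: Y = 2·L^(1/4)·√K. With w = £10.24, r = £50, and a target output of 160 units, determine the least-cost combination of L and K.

Cost minimization requires the marginal rate of technical substitution to equal the input-price ratio: MP_L/MP_K = w/r.
Here MP_L/MP_K = (1/4)·(K/L)/(1/2) = 0.5·(K/L). Setting this equal to 10.24/50 = 0.2048 gives K = 0.4096L.
Substituting into Y = 160: 2·L^(1/4)·(0.4096L)^(1/2) = 160.
Solving, L = 625 and K = 256.

L* = 625, K* = 256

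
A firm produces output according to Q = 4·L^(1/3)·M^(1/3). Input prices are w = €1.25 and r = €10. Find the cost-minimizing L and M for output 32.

L* = 64, M* = 8

Cost minimization requires the marginal rate of technical substitution to equal the input-price ratio: MP_L/MP_M = w/r.
Here MP_L/MP_M = (1/3)·(M/L)/(1/3) = (M/L). Setting this equal to 1.25/10 = 0.125 gives M = 0.125L.
Substituting into Q = 32: 4·L^(1/3)·(0.125L)^(1/3) = 32.
Solving, L = 64 and M = 8.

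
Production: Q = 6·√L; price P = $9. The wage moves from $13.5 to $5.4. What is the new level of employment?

L* = 25

From P·MP_L = w with MP_L = 3·L^(-1/2), the labor demand is L(w) = (27/w)^(2).
At w = 13.5: L = 4. At w = 5.4: L = 25.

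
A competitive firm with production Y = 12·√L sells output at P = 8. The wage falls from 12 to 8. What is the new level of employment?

L* = 36

From P·MP_L = w with MP_L = 6·L^(-1/2), the labor demand is L(w) = (48/w)^(2).
At w = 12: L = 16. At w = 8: L = 36.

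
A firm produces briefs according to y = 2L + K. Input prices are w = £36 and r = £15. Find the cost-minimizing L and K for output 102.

The inputs are perfect substitutes, so the firm uses whichever has the lower cost per unit of output.
Cost per unit of output via L is 18; via K it is 15. K is cheaper.
Producing y = 102 with K alone: L = 0, K = 102.

L* = 0, K* = 102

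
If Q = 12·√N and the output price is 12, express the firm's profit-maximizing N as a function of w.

MP_N = (1/2)·12·N^(-1/2) = 6·N^(-1/2).
Setting P·MP_N = w: 72·N^(-1/2) = w.
Solving for N: N^(-1/2) = w/72, so N = (72/w)^(2).

N(w) = 5184/w²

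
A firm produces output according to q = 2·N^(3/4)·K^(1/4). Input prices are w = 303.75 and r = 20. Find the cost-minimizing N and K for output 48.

N* = 16, K* = 81

Cost minimization requires the marginal rate of technical substitution to equal the input-price ratio: MP_N/MP_K = w/r.
Here MP_N/MP_K = (3/4)·(K/N)/(1/4) = 3·(K/N). Setting this equal to 303.75/20 = 15.1875 gives K = 5.0625N.
Substituting into q = 48: 2·N^(3/4)·(5.0625N)^(1/4) = 48.
Solving, N = 16 and K = 81.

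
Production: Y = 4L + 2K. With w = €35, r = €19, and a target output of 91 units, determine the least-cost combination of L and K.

L* = 22.75, K* = 0

The inputs are perfect substitutes, so the firm uses whichever has the lower cost per unit of output.
Cost per unit of output via L is w/4 = 8.75; via K it is r/2 = 9.5. L is cheaper.
Producing Y = 91 with L alone: L = 22.75, K = 0.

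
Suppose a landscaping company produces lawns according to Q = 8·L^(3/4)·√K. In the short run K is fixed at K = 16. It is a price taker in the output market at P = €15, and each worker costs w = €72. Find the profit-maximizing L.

With K = 16, MP_L = (3/4)·8·L^(-1/4)·16^(1/2) = 24·L^(-1/4).
Profit maximization for a price taker requires P·MP_L = w: 15·24·L^(-1/4) = 72.
So L^(-1/4) = 0.2, which gives L = 625.

L* = 625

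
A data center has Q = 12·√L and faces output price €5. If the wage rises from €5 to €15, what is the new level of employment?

From P·MP_L = w with MP_L = 6·L^(-1/2), the labor demand is L(w) = (30/w)^(2).
At w = 5: L = 36. At w = 15: L = 4.

L* = 4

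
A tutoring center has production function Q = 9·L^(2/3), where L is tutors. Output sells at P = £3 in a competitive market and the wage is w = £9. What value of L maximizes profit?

MP_L = (2/3)·9·L^(-1/3) = 6·L^(-1/3).
Profit maximization for a price taker requires P·MP_L = w: 3·6·L^(-1/3) = 9.
So L^(-1/3) = 0.5, which gives L = 8.

L* = 8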